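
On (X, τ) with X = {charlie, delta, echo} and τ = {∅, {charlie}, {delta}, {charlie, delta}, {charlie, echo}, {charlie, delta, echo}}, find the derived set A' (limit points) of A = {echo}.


A' = ∅

For each x ∈ X, list the open sets U ∈ τ with x ∈ U, then check whether U ∩ (A ∖ {x}) ≠ ∅ for every such U.
  x = charlie: open {charlie} ∋ x has {charlie} ∩ (A ∖ {charlie}) = ∅, so x is NOT a limit point.
  x = delta: open {delta} ∋ x has {delta} ∩ (A ∖ {delta}) = ∅, so x is NOT a limit point.
  x = echo: open {charlie, echo} ∋ x has {charlie, echo} ∩ (A ∖ {echo}) = ∅, so x is NOT a limit point.
Collecting: A' = ∅.


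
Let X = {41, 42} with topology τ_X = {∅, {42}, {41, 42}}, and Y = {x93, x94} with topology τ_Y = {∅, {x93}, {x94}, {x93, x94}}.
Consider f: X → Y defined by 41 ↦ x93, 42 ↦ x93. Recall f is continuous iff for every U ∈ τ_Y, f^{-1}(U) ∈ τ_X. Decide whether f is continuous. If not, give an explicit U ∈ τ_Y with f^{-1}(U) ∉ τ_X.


f IS continuous.

Compute f^{-1}(U) for each U ∈ τ_Y:
  U = ∅: f^{-1}(U) = ∅ ∈ τ_X ✓.
  U = {x93}: f^{-1}(U) = {41, 42} ∈ τ_X ✓.
  U = {x94}: f^{-1}(U) = ∅ ∈ τ_X ✓.
  U = {x93, x94}: f^{-1}(U) = {41, 42} ∈ τ_X ✓.
Every preimage lies in τ_X, so f IS continuous.


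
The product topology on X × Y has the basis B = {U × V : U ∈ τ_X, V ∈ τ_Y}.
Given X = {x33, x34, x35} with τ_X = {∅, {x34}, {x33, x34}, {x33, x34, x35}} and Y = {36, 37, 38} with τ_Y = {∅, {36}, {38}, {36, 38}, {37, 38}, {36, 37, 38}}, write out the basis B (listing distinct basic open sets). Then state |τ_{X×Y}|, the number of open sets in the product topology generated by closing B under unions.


Basis B = {∅ × ∅, {x34} × {36}, {x34} × {38}, {x33, x34} × {36}, {x33, x34} × {38}, {x34} × {36, 38}, {x34} × {37, 38}, {x33, x34, x35} × {36}, {x33, x34, x35} × {38}, {x34} × {36, 37, 38}, {x33, x34} × {36, 38}, {x33, x34} × {37, 38}, {x33, x34} × {36, 37, 38}, {x33, x34, x35} × {36, 38}, {x33, x34, x35} × {37, 38}, {x33, x34, x35} × {36, 37, 38}}; |τ_{X×Y}| = 40.

Enumerate products U × V with U ∈ τ_X, V ∈ τ_Y (deduplicated):
  ∅ × ∅ = {} (∅)
  {x34} × {36} = {(x34,36)}
  {x34} × {38} = {(x34,38)}
  {x33, x34} × {36} = {(x33,36), (x34,36)}
  {x33, x34} × {38} = {(x33,38), (x34,38)}
  {x34} × {36, 38} = {(x34,36), (x34,38)}
  {x34} × {37, 38} = {(x34,37), (x34,38)}
  {x33, x34, x35} × {36} = {(x33,36), (x34,36), (x35,36)}
  {x33, x34, x35} × {38} = {(x33,38), (x34,38), (x35,38)}
  {x34} × {36, 37, 38} = {(x34,36), (x34,37), (x34,38)}
  {x33, x34} × {36, 38} = {(x33,36), (x33,38), (x34,36), (x34,38)}
  {x33, x34} × {37, 38} = {(x33,37), (x33,38), (x34,37), (x34,38)}
  {x33, x34} × {36, 37, 38} = {(x33,36), (x33,37), (x33,38), (x34,36), (x34,37), (x34,38)}
  {x33, x34, x35} × {36, 38} = {(x33,36), (x33,38), (x34,36), (x34,38), (x35,36), (x35,38)}
  {x33, x34, x35} × {37, 38} = {(x33,37), (x33,38), (x34,37), (x34,38), (x35,37), (x35,38)}
  {x33, x34, x35} × {36, 37, 38} = {(x33,36), (x33,37), (x33,38), (x34,36), (x34,37), (x34,38), (x35,36), (x35,37), (x35,38)}
These 16 distinct sets form the basis B.
Close under arbitrary unions to get τ_{X×Y}; counting gives |τ_{X×Y}| = 40.


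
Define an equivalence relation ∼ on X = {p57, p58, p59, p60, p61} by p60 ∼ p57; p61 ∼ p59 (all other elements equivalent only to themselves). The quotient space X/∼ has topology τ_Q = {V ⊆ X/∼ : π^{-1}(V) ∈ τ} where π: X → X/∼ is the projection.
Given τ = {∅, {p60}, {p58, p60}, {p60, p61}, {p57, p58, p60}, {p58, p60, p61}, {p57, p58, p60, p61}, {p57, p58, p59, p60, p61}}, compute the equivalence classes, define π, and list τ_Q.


X/∼ = {[p57=p60], [p58], [p59=p61]}; |τ_Q| = 3.

Equivalence classes: [p57=p60], [p58], [p59=p61].
Quotient map π: X → X/∼ sends p57 ↦ [p57=p60], p58 ↦ [p58], p59 ↦ [p59=p61], p60 ↦ [p57=p60], p61 ↦ [p59=p61].
For each subset V ⊆ X/∼, compute π^{-1}(V) ⊆ X and check whether π^{-1}(V) ∈ τ. V is open in τ_Q iff π^{-1}(V) ∈ τ.
  V = {}: π^{-1}(V) = ∅ ∈ τ ✓.
  V = {[p57=p60]}: π^{-1}(V) = {p57, p60} ∉ τ ✗.
  V = {[p58]}: π^{-1}(V) = {p58} ∉ τ ✗.
  V = {[p57=p60], [p58]}: π^{-1}(V) = {p57, p58, p60} ∈ τ ✓.
  V = {[p59=p61]}: π^{-1}(V) = {p59, p61} ∉ τ ✗.
  V = {[p57=p60], [p59=p61]}: π^{-1}(V) = {p57, p59, p60, p61} ∉ τ ✗.
  V = {[p58], [p59=p61]}: π^{-1}(V) = {p58, p59, p61} ∉ τ ✗.
  V = {[p57=p60], [p58], [p59=p61]}: π^{-1}(V) = {p57, p58, p59, p60, p61} ∈ τ ✓.
Open sets in the quotient: τ_Q = {{}, {[p57=p60], [p58]}, {[p57=p60], [p58], [p59=p61]}} (3 elements).


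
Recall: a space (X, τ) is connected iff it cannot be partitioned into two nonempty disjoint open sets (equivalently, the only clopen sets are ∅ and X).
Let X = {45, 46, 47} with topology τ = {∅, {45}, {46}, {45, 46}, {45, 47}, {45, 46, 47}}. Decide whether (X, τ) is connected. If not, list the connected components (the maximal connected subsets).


(X, τ) is disconnected; components = [{46}, {45, 47}].

Find clopen sets (U ∈ τ with X ∖ U ∈ τ):
  U = ∅, X ∖ U = {45, 46, 47} — both open, so U is clopen.
  U = {46}, X ∖ U = {45, 47} — both open, so U is clopen.
  U = {45, 47}, X ∖ U = {46} — both open, so U is clopen.
  U = {45, 46, 47}, X ∖ U = ∅ — both open, so U is clopen.
Nontrivial clopen(s) exist: e.g. {45, 47}. So (X, τ) is disconnected.
Compute connected components by grouping points that agree on all clopens:
  component: {46}
  component: {45, 47}


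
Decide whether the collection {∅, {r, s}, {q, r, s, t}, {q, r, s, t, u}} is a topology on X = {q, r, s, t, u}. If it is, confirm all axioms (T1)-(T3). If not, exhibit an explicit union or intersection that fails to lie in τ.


τ IS a topology on X.

Axiom (T1): ∅ ∈ τ? Yes; X ∈ τ? Yes.
Axiom (T2/T3): check pairwise unions and intersections of members of τ.
All pairwise intersections and unions checked — each lies in τ. Therefore τ satisfies (T1), (T2), (T3): it IS a topology on X.


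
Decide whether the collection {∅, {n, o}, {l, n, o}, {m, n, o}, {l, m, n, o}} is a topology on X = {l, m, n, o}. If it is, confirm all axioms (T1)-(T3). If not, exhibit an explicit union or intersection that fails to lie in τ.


τ IS a topology on X.

Axiom (T1): ∅ ∈ τ? Yes; X ∈ τ? Yes.
Axiom (T2/T3): check pairwise unions and intersections of members of τ.
All pairwise intersections and unions checked — each lies in τ. Therefore τ satisfies (T1), (T2), (T3): it IS a topology on X.


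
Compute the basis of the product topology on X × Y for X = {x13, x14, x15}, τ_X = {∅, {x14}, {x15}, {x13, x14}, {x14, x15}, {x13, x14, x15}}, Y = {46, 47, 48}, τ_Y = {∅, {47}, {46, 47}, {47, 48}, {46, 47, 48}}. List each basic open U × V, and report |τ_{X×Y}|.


Basis B = {∅ × ∅, {x14} × {47}, {x15} × {47}, {x13, x14} × {47}, {x14} × {46, 47}, {x14} × {47, 48}, {x14, x15} × {47}, {x15} × {46, 47}, {x15} × {47, 48}, {x13, x14, x15} × {47}, {x14} × {46, 47, 48}, {x15} × {46, 47, 48}, {x13, x14} × {46, 47}, {x13, x14} × {47, 48}, {x14, x15} × {46, 47}, {x14, x15} × {47, 48}, {x13, x14} × {46, 47, 48}, {x13, x14, x15} × {46, 47}, {x13, x14, x15} × {47, 48}, {x14, x15} × {46, 47, 48}, {x13, x14, x15} × {46, 47, 48}}; |τ_{X×Y}| = 70.

Enumerate products U × V with U ∈ τ_X, V ∈ τ_Y (deduplicated):
  ∅ × ∅ = {} (∅)
  {x14} × {47} = {(x14,47)}
  {x15} × {47} = {(x15,47)}
  {x13, x14} × {47} = {(x13,47), (x14,47)}
  {x14} × {46, 47} = {(x14,46), (x14,47)}
  {x14} × {47, 48} = {(x14,47), (x14,48)}
  {x14, x15} × {47} = {(x14,47), (x15,47)}
  {x15} × {46, 47} = {(x15,46), (x15,47)}
  {x15} × {47, 48} = {(x15,47), (x15,48)}
  {x13, x14, x15} × {47} = {(x13,47), (x14,47), (x15,47)}
  {x14} × {46, 47, 48} = {(x14,46), (x14,47), (x14,48)}
  {x15} × {46, 47, 48} = {(x15,46), (x15,47), (x15,48)}
  {x13, x14} × {46, 47} = {(x13,46), (x13,47), (x14,46), (x14,47)}
  {x13, x14} × {47, 48} = {(x13,47), (x13,48), (x14,47), (x14,48)}
  {x14, x15} × {46, 47} = {(x14,46), (x14,47), (x15,46), (x15,47)}
  {x14, x15} × {47, 48} = {(x14,47), (x14,48), (x15,47), (x15,48)}
  {x13, x14} × {46, 47, 48} = {(x13,46), (x13,47), (x13,48), (x14,46), (x14,47), (x14,48)}
  {x13, x14, x15} × {46, 47} = {(x13,46), (x13,47), (x14,46), (x14,47), (x15,46), (x15,47)}
  {x13, x14, x15} × {47, 48} = {(x13,47), (x13,48), (x14,47), (x14,48), (x15,47), (x15,48)}
  {x14, x15} × {46, 47, 48} = {(x14,46), (x14,47), (x14,48), (x15,46), (x15,47), (x15,48)}
  {x13, x14, x15} × {46, 47, 48} = {(x13,46), (x13,47), (x13,48), (x14,46), (x14,47), (x14,48), (x15,46), (x15,47), (x15,48)}
These 21 distinct sets form the basis B.
Close under arbitrary unions to get τ_{X×Y}; counting gives |τ_{X×Y}| = 70.


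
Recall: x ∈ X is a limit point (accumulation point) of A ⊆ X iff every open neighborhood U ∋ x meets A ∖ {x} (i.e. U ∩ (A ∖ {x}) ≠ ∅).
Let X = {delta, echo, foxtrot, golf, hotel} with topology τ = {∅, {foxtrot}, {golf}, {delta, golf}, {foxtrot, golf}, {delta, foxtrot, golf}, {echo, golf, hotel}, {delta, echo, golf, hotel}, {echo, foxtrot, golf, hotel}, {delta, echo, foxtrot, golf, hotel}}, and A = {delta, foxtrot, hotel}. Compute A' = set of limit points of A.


A' = {echo}

For each x ∈ X, list the open sets U ∈ τ with x ∈ U, then check whether U ∩ (A ∖ {x}) ≠ ∅ for every such U.
  x = delta: open {delta, golf} ∋ x has {delta, golf} ∩ (A ∖ {delta}) = ∅, so x is NOT a limit point.
  x = echo: opens ∋ x are {echo, golf, hotel}, {delta, echo, golf, hotel}, {echo, foxtrot, golf, hotel}, {delta, echo, foxtrot, golf, hotel}; each meets A ∖ {echo}, so x IS a limit point.
  x = foxtrot: open {foxtrot} ∋ x has {foxtrot} ∩ (A ∖ {foxtrot}) = ∅, so x is NOT a limit point.
  x = golf: open {golf} ∋ x has {golf} ∩ (A ∖ {golf}) = ∅, so x is NOT a limit point.
  x = hotel: open {echo, golf, hotel} ∋ x has {echo, golf, hotel} ∩ (A ∖ {hotel}) = ∅, so x is NOT a limit point.
Collecting: A' = {echo}.


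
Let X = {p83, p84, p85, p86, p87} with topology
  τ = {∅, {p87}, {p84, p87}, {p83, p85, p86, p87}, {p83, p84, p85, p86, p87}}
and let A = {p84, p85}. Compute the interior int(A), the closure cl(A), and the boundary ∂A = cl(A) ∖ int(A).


int(A) = ∅, cl(A) = {p83, p84, p85, p86}, ∂A = {p83, p84, p85, p86}.

Closed sets in (X, τ) are complements of opens:
  closed(X, τ) = {∅, {p84}, {p83, p85, p86}, {p83, p84, p85, p86}, {p83, p84, p85, p86, p87}}.
int(A) = ⋃ {U ∈ τ : U ⊆ A}. Opens contained in A: ∅.
Taking the union of these: int(A) = ∅.
cl(A) = ⋂ {C closed : A ⊆ C}. Closed sets containing A: {p83, p84, p85, p86}, {p83, p84, p85, p86, p87}.
Intersecting these: cl(A) = {p83, p84, p85, p86}.
∂A = cl(A) ∖ int(A) = {p83, p84, p85, p86} ∖ ∅ = {p83, p84, p85, p86}.


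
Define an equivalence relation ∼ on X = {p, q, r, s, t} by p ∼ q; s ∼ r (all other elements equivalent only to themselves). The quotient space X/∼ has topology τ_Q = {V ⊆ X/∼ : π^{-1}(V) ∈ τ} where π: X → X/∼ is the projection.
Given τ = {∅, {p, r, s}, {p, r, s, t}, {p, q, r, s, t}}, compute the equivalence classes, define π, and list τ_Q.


X/∼ = {[p=q], [r=s], [t]}; |τ_Q| = 2.

Equivalence classes: [p=q], [r=s], [t].
Quotient map π: X → X/∼ sends p ↦ [p=q], q ↦ [p=q], r ↦ [r=s], s ↦ [r=s], t ↦ [t].
For each subset V ⊆ X/∼, compute π^{-1}(V) ⊆ X and check whether π^{-1}(V) ∈ τ. V is open in τ_Q iff π^{-1}(V) ∈ τ.
  V = {}: π^{-1}(V) = ∅ ∈ τ ✓.
  V = {[p=q]}: π^{-1}(V) = {p, q} ∉ τ ✗.
  V = {[r=s]}: π^{-1}(V) = {r, s} ∉ τ ✗.
  V = {[p=q], [r=s]}: π^{-1}(V) = {p, q, r, s} ∉ τ ✗.
  V = {[t]}: π^{-1}(V) = {t} ∉ τ ✗.
  V = {[p=q], [t]}: π^{-1}(V) = {p, q, t} ∉ τ ✗.
  V = {[r=s], [t]}: π^{-1}(V) = {r, s, t} ∉ τ ✗.
  V = {[p=q], [r=s], [t]}: π^{-1}(V) = {p, q, r, s, t} ∈ τ ✓.
Open sets in the quotient: τ_Q = {{}, {[p=q], [r=s], [t]}} (2 elements).


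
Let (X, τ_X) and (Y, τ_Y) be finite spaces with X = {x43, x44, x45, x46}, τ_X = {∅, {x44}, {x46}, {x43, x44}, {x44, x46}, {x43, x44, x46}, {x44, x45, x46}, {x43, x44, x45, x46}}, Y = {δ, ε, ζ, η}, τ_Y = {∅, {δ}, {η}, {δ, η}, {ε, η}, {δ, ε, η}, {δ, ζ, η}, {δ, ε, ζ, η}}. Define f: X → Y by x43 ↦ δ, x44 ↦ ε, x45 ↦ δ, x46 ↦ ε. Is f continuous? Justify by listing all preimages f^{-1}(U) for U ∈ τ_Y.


f is NOT continuous.

Compute f^{-1}(U) for each U ∈ τ_Y:
  U = ∅: f^{-1}(U) = ∅ ∈ τ_X ✓.
  U = {δ}: f^{-1}(U) = {x43, x45} ∉ τ_X ✗.
  U = {η}: f^{-1}(U) = ∅ ∈ τ_X ✓.
  U = {δ, η}: f^{-1}(U) = {x43, x45} ∉ τ_X ✗.
  U = {ε, η}: f^{-1}(U) = {x44, x46} ∈ τ_X ✓.
  U = {δ, ε, η}: f^{-1}(U) = {x43, x44, x45, x46} ∈ τ_X ✓.
  U = {δ, ζ, η}: f^{-1}(U) = {x43, x45} ∉ τ_X ✗.
  U = {δ, ε, ζ, η}: f^{-1}(U) = {x43, x44, x45, x46} ∈ τ_X ✓.
Found U = {δ} with f^{-1}(U) = {x43, x45} not in τ_X. Therefore f is NOT continuous.


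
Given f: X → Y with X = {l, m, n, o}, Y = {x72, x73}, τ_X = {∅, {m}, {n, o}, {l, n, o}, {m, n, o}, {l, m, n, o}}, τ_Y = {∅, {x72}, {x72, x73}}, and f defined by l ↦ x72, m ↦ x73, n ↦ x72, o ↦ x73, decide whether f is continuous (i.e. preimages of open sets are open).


f is NOT continuous.

Compute f^{-1}(U) for each U ∈ τ_Y:
  U = ∅: f^{-1}(U) = ∅ ∈ τ_X ✓.
  U = {x72}: f^{-1}(U) = {l, n} ∉ τ_X ✗.
  U = {x72, x73}: f^{-1}(U) = {l, m, n, o} ∈ τ_X ✓.
Found U = {x72} with f^{-1}(U) = {l, n} not in τ_X. Therefore f is NOT continuous.


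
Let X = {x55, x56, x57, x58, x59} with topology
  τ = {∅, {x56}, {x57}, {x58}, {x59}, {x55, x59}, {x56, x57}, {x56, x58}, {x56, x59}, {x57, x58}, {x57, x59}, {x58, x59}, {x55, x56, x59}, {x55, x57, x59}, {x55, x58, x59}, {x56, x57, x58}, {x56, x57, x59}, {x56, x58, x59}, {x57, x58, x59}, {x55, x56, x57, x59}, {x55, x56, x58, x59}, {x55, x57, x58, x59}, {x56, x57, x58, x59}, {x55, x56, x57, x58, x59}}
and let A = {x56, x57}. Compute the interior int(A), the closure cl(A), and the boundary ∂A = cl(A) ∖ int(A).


int(A) = {x56, x57}, cl(A) = {x56, x57}, ∂A = ∅.

Closed sets in (X, τ) are complements of opens:
  closed(X, τ) = {∅, {x55}, {x56}, {x57}, {x58}, {x55, x56}, {x55, x57}, {x55, x58}, {x55, x59}, {x56, x57}, {x56, x58}, {x57, x58}, {x55, x56, x57}, {x55, x56, x58}, {x55, x56, x59}, {x55, x57, x58}, {x55, x57, x59}, {x55, x58, x59}, {x56, x57, x58}, {x55, x56, x57, x58}, {x55, x56, x57, x59}, {x55, x56, x58, x59}, {x55, x57, x58, x59}, {x55, x56, x57, x58, x59}}.
int(A) = ⋃ {U ∈ τ : U ⊆ A}. Opens contained in A: ∅, {x56}, {x57}, {x56, x57}.
Taking the union of these: int(A) = {x56, x57}.
cl(A) = ⋂ {C closed : A ⊆ C}. Closed sets containing A: {x56, x57}, {x55, x56, x57}, {x56, x57, x58}, {x55, x56, x57, x58}, {x55, x56, x57, x59}, {x55, x56, x57, x58, x59}.
Intersecting these: cl(A) = {x56, x57}.
∂A = cl(A) ∖ int(A) = {x56, x57} ∖ {x56, x57} = ∅.


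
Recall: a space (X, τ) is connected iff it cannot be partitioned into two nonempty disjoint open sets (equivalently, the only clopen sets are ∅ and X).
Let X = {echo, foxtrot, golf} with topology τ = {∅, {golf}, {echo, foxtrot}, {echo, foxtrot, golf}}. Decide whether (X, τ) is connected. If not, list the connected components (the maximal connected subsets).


(X, τ) is disconnected; components = [{golf}, {echo, foxtrot}].

Find clopen sets (U ∈ τ with X ∖ U ∈ τ):
  U = ∅, X ∖ U = {echo, foxtrot, golf} — both open, so U is clopen.
  U = {golf}, X ∖ U = {echo, foxtrot} — both open, so U is clopen.
  U = {echo, foxtrot}, X ∖ U = {golf} — both open, so U is clopen.
  U = {echo, foxtrot, golf}, X ∖ U = ∅ — both open, so U is clopen.
Nontrivial clopen(s) exist: e.g. {golf}. So (X, τ) is disconnected.
Compute connected components by grouping points that agree on all clopens:
  component: {golf}
  component: {echo, foxtrot}


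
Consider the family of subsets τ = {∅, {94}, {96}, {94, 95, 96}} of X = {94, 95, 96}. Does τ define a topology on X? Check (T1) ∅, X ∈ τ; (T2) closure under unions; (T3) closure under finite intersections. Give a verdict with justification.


τ is NOT a topology on X.

Axiom (T1): ∅ ∈ τ? Yes; X ∈ τ? Yes.
Axiom (T2/T3): check pairwise unions and intersections of members of τ.
Counterexample for (T2): {94} ∪ {96} = {94, 96} ∉ τ. Therefore τ is NOT a topology.


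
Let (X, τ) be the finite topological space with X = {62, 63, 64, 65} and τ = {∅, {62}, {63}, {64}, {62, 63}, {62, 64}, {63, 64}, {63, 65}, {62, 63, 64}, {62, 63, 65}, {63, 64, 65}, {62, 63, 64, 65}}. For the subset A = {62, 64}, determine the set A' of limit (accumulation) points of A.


A' = ∅

For each x ∈ X, list the open sets U ∈ τ with x ∈ U, then check whether U ∩ (A ∖ {x}) ≠ ∅ for every such U.
  x = 62: open {62} ∋ x has {62} ∩ (A ∖ {62}) = ∅, so x is NOT a limit point.
  x = 63: open {63} ∋ x has {63} ∩ (A ∖ {63}) = ∅, so x is NOT a limit point.
  x = 64: open {64} ∋ x has {64} ∩ (A ∖ {64}) = ∅, so x is NOT a limit point.
  x = 65: open {63, 65} ∋ x has {63, 65} ∩ (A ∖ {65}) = ∅, so x is NOT a limit point.
Collecting: A' = ∅.


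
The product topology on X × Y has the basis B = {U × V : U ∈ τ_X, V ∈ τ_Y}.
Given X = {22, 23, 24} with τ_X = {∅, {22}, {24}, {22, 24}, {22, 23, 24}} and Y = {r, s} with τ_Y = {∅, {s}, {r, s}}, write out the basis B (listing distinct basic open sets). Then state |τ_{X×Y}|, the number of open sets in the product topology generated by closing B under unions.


Basis B = {∅ × ∅, {22} × {s}, {24} × {s}, {22} × {r, s}, {22, 24} × {s}, {24} × {r, s}, {22, 23, 24} × {s}, {22, 24} × {r, s}, {22, 23, 24} × {r, s}}; |τ_{X×Y}| = 14.

Enumerate products U × V with U ∈ τ_X, V ∈ τ_Y (deduplicated):
  ∅ × ∅ = {} (∅)
  {22} × {s} = {(22,s)}
  {24} × {s} = {(24,s)}
  {22} × {r, s} = {(22,r), (22,s)}
  {22, 24} × {s} = {(22,s), (24,s)}
  {24} × {r, s} = {(24,r), (24,s)}
  {22, 23, 24} × {s} = {(22,s), (23,s), (24,s)}
  {22, 24} × {r, s} = {(22,r), (22,s), (24,r), (24,s)}
  {22, 23, 24} × {r, s} = {(22,r), (22,s), (23,r), (23,s), (24,r), (24,s)}
These 9 distinct sets form the basis B.
Close under arbitrary unions to get τ_{X×Y}; counting gives |τ_{X×Y}| = 14.


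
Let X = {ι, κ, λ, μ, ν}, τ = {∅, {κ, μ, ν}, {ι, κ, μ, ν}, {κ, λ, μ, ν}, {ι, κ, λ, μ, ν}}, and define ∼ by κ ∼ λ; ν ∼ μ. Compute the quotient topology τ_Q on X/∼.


X/∼ = {[ι], [κ=λ], [μ=ν]}; |τ_Q| = 3.

Equivalence classes: [ι], [κ=λ], [μ=ν].
Quotient map π: X → X/∼ sends ι ↦ [ι], κ ↦ [κ=λ], λ ↦ [κ=λ], μ ↦ [μ=ν], ν ↦ [μ=ν].
For each subset V ⊆ X/∼, compute π^{-1}(V) ⊆ X and check whether π^{-1}(V) ∈ τ. V is open in τ_Q iff π^{-1}(V) ∈ τ.
  V = {}: π^{-1}(V) = ∅ ∈ τ ✓.
  V = {[ι]}: π^{-1}(V) = {ι} ∉ τ ✗.
  V = {[κ=λ]}: π^{-1}(V) = {κ, λ} ∉ τ ✗.
  V = {[ι], [κ=λ]}: π^{-1}(V) = {ι, κ, λ} ∉ τ ✗.
  V = {[μ=ν]}: π^{-1}(V) = {μ, ν} ∉ τ ✗.
  V = {[ι], [μ=ν]}: π^{-1}(V) = {ι, μ, ν} ∉ τ ✗.
  V = {[κ=λ], [μ=ν]}: π^{-1}(V) = {κ, λ, μ, ν} ∈ τ ✓.
  V = {[ι], [κ=λ], [μ=ν]}: π^{-1}(V) = {ι, κ, λ, μ, ν} ∈ τ ✓.
Open sets in the quotient: τ_Q = {{}, {[κ=λ], [μ=ν]}, {[ι], [κ=λ], [μ=ν]}} (3 elements).


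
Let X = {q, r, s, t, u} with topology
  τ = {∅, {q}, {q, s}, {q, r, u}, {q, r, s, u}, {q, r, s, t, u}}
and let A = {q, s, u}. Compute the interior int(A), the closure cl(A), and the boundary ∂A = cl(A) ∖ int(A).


int(A) = {q, s}, cl(A) = {q, r, s, t, u}, ∂A = {r, t, u}.

Closed sets in (X, τ) are complements of opens:
  closed(X, τ) = {∅, {t}, {s, t}, {r, t, u}, {r, s, t, u}, {q, r, s, t, u}}.
int(A) = ⋃ {U ∈ τ : U ⊆ A}. Opens contained in A: ∅, {q}, {q, s}.
Taking the union of these: int(A) = {q, s}.
cl(A) = ⋂ {C closed : A ⊆ C}. Closed sets containing A: {q, r, s, t, u}.
Intersecting these: cl(A) = {q, r, s, t, u}.
∂A = cl(A) ∖ int(A) = {q, r, s, t, u} ∖ {q, s} = {r, t, u}.


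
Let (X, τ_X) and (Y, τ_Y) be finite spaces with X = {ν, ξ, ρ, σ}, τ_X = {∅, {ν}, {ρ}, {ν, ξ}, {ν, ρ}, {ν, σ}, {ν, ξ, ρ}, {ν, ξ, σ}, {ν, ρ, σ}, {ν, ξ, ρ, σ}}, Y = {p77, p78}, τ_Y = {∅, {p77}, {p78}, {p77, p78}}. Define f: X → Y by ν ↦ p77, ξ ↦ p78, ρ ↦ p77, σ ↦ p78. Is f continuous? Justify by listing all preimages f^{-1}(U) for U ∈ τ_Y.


f is NOT continuous.

Compute f^{-1}(U) for each U ∈ τ_Y:
  U = ∅: f^{-1}(U) = ∅ ∈ τ_X ✓.
  U = {p77}: f^{-1}(U) = {ν, ρ} ∈ τ_X ✓.
  U = {p78}: f^{-1}(U) = {ξ, σ} ∉ τ_X ✗.
  U = {p77, p78}: f^{-1}(U) = {ν, ξ, ρ, σ} ∈ τ_X ✓.
Found U = {p78} with f^{-1}(U) = {ξ, σ} not in τ_X. Therefore f is NOT continuous.


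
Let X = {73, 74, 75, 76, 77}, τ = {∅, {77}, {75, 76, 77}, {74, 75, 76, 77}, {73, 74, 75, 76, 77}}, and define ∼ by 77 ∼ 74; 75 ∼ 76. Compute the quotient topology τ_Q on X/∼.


X/∼ = {[73], [74=77], [75=76]}; |τ_Q| = 3.

Equivalence classes: [73], [74=77], [75=76].
Quotient map π: X → X/∼ sends 73 ↦ [73], 74 ↦ [74=77], 75 ↦ [75=76], 76 ↦ [75=76], 77 ↦ [74=77].
For each subset V ⊆ X/∼, compute π^{-1}(V) ⊆ X and check whether π^{-1}(V) ∈ τ. V is open in τ_Q iff π^{-1}(V) ∈ τ.
  V = {}: π^{-1}(V) = ∅ ∈ τ ✓.
  V = {[73]}: π^{-1}(V) = {73} ∉ τ ✗.
  V = {[74=77]}: π^{-1}(V) = {74, 77} ∉ τ ✗.
  V = {[73], [74=77]}: π^{-1}(V) = {73, 74, 77} ∉ τ ✗.
  V = {[75=76]}: π^{-1}(V) = {75, 76} ∉ τ ✗.
  V = {[73], [75=76]}: π^{-1}(V) = {73, 75, 76} ∉ τ ✗.
  V = {[74=77], [75=76]}: π^{-1}(V) = {74, 75, 76, 77} ∈ τ ✓.
  V = {[73], [74=77], [75=76]}: π^{-1}(V) = {73, 74, 75, 76, 77} ∈ τ ✓.
Open sets in the quotient: τ_Q = {{}, {[74=77], [75=76]}, {[73], [74=77], [75=76]}} (3 elements).


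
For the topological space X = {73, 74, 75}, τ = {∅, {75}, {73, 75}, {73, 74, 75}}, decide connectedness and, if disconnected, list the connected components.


(X, τ) is connected.

Find clopen sets (U ∈ τ with X ∖ U ∈ τ):
  U = ∅, X ∖ U = {73, 74, 75} — both open, so U is clopen.
  U = {73, 74, 75}, X ∖ U = ∅ — both open, so U is clopen.
Only trivial clopens (∅ and X) exist, so (X, τ) is connected.
Compute connected components by grouping points that agree on all clopens:
  component: {73, 74, 75}


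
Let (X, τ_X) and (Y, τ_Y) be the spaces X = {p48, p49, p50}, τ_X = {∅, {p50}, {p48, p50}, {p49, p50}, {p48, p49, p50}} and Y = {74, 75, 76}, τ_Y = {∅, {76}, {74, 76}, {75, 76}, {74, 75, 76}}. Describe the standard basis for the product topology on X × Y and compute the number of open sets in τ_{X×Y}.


Basis B = {∅ × ∅, {p50} × {76}, {p48, p50} × {76}, {p49, p50} × {76}, {p50} × {74, 76}, {p50} × {75, 76}, {p48, p49, p50} × {76}, {p50} × {74, 75, 76}, {p48, p50} × {74, 76}, {p48, p50} × {75, 76}, {p49, p50} × {74, 76}, {p49, p50} × {75, 76}, {p48, p50} × {74, 75, 76}, {p48, p49, p50} × {74, 76}, {p48, p49, p50} × {75, 76}, {p49, p50} × {74, 75, 76}, {p48, p49, p50} × {74, 75, 76}}; |τ_{X×Y}| = 48.

Enumerate products U × V with U ∈ τ_X, V ∈ τ_Y (deduplicated):
  ∅ × ∅ = {} (∅)
  {p50} × {76} = {(p50,76)}
  {p48, p50} × {76} = {(p48,76), (p50,76)}
  {p49, p50} × {76} = {(p49,76), (p50,76)}
  {p50} × {74, 76} = {(p50,74), (p50,76)}
  {p50} × {75, 76} = {(p50,75), (p50,76)}
  {p48, p49, p50} × {76} = {(p48,76), (p49,76), (p50,76)}
  {p50} × {74, 75, 76} = {(p50,74), (p50,75), (p50,76)}
  {p48, p50} × {74, 76} = {(p48,74), (p48,76), (p50,74), (p50,76)}
  {p48, p50} × {75, 76} = {(p48,75), (p48,76), (p50,75), (p50,76)}
  {p49, p50} × {74, 76} = {(p49,74), (p49,76), (p50,74), (p50,76)}
  {p49, p50} × {75, 76} = {(p49,75), (p49,76), (p50,75), (p50,76)}
  {p48, p50} × {74, 75, 76} = {(p48,74), (p48,75), (p48,76), (p50,74), (p50,75), (p50,76)}
  {p48, p49, p50} × {74, 76} = {(p48,74), (p48,76), (p49,74), (p49,76), (p50,74), (p50,76)}
  {p48, p49, p50} × {75, 76} = {(p48,75), (p48,76), (p49,75), (p49,76), (p50,75), (p50,76)}
  {p49, p50} × {74, 75, 76} = {(p49,74), (p49,75), (p49,76), (p50,74), (p50,75), (p50,76)}
  {p48, p49, p50} × {74, 75, 76} = {(p48,74), (p48,75), (p48,76), (p49,74), (p49,75), (p49,76), (p50,74), (p50,75), (p50,76)}
These 17 distinct sets form the basis B.
Close under arbitrary unions to get τ_{X×Y}; counting gives |τ_{X×Y}| = 48.


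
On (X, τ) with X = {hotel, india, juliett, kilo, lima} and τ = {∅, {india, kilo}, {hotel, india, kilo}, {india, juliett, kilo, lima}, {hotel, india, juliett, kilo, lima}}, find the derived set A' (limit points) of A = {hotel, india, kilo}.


A' = {hotel, india, juliett, kilo, lima}

For each x ∈ X, list the open sets U ∈ τ with x ∈ U, then check whether U ∩ (A ∖ {x}) ≠ ∅ for every such U.
  x = hotel: opens ∋ x are {hotel, india, kilo}, {hotel, india, juliett, kilo, lima}; each meets A ∖ {hotel}, so x IS a limit point.
  x = india: opens ∋ x are {india, kilo}, {hotel, india, kilo}, {india, juliett, kilo, lima}, {hotel, india, juliett, kilo, lima}; each meets A ∖ {india}, so x IS a limit point.
  x = juliett: opens ∋ x are {india, juliett, kilo, lima}, {hotel, india, juliett, kilo, lima}; each meets A ∖ {juliett}, so x IS a limit point.
  x = kilo: opens ∋ x are {india, kilo}, {hotel, india, kilo}, {india, juliett, kilo, lima}, {hotel, india, juliett, kilo, lima}; each meets A ∖ {kilo}, so x IS a limit point.
  x = lima: opens ∋ x are {india, juliett, kilo, lima}, {hotel, india, juliett, kilo, lima}; each meets A ∖ {lima}, so x IS a limit point.
Collecting: A' = {hotel, india, juliett, kilo, lima}.


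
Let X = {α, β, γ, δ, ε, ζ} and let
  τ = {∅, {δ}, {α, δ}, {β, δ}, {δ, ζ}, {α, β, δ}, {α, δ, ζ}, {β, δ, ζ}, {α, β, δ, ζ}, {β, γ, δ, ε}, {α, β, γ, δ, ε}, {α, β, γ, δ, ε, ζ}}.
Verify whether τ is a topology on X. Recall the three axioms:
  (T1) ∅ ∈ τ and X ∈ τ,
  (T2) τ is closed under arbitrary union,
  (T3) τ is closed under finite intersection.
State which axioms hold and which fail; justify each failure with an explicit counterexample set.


τ is NOT a topology on X.

Axiom (T1): ∅ ∈ τ? Yes; X ∈ τ? Yes.
Axiom (T2/T3): check pairwise unions and intersections of members of τ.
Counterexample for (T2): {δ, ζ} ∪ {β, γ, δ, ε} = {β, γ, δ, ε, ζ} ∉ τ. Therefore τ is NOT a topology.


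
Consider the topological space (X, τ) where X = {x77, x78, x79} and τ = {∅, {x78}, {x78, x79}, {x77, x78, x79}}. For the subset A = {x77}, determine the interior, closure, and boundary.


int(A) = ∅, cl(A) = {x77}, ∂A = {x77}.

Closed sets in (X, τ) are complements of opens:
  closed(X, τ) = {∅, {x77}, {x77, x79}, {x77, x78, x79}}.
int(A) = ⋃ {U ∈ τ : U ⊆ A}. Opens contained in A: ∅.
Taking the union of these: int(A) = ∅.
cl(A) = ⋂ {C closed : A ⊆ C}. Closed sets containing A: {x77}, {x77, x79}, {x77, x78, x79}.
Intersecting these: cl(A) = {x77}.
∂A = cl(A) ∖ int(A) = {x77} ∖ ∅ = {x77}.


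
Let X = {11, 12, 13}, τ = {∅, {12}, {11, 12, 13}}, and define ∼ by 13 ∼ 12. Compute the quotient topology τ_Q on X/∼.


X/∼ = {[11], [12=13]}; |τ_Q| = 2.

Equivalence classes: [11], [12=13].
Quotient map π: X → X/∼ sends 11 ↦ [11], 12 ↦ [12=13], 13 ↦ [12=13].
For each subset V ⊆ X/∼, compute π^{-1}(V) ⊆ X and check whether π^{-1}(V) ∈ τ. V is open in τ_Q iff π^{-1}(V) ∈ τ.
  V = {}: π^{-1}(V) = ∅ ∈ τ ✓.
  V = {[11]}: π^{-1}(V) = {11} ∉ τ ✗.
  V = {[12=13]}: π^{-1}(V) = {12, 13} ∉ τ ✗.
  V = {[11], [12=13]}: π^{-1}(V) = {11, 12, 13} ∈ τ ✓.
Open sets in the quotient: τ_Q = {{}, {[11], [12=13]}} (2 elements).


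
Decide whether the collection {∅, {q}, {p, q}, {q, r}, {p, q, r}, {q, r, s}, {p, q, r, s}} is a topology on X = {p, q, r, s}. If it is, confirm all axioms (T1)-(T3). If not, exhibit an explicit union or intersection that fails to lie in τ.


τ IS a topology on X.

Axiom (T1): ∅ ∈ τ? Yes; X ∈ τ? Yes.
Axiom (T2/T3): check pairwise unions and intersections of members of τ.
All pairwise intersections and unions checked — each lies in τ. Therefore τ satisfies (T1), (T2), (T3): it IS a topology on X.


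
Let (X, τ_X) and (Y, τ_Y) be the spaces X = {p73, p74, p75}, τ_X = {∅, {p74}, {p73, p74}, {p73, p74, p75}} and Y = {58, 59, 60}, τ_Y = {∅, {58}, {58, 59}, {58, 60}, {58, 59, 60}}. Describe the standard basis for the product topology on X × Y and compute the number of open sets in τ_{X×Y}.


Basis B = {∅ × ∅, {p74} × {58}, {p73, p74} × {58}, {p74} × {58, 59}, {p74} × {58, 60}, {p73, p74, p75} × {58}, {p74} × {58, 59, 60}, {p73, p74} × {58, 59}, {p73, p74} × {58, 60}, {p73, p74} × {58, 59, 60}, {p73, p74, p75} × {58, 59}, {p73, p74, p75} × {58, 60}, {p73, p74, p75} × {58, 59, 60}}; |τ_{X×Y}| = 30.

Enumerate products U × V with U ∈ τ_X, V ∈ τ_Y (deduplicated):
  ∅ × ∅ = {} (∅)
  {p74} × {58} = {(p74,58)}
  {p73, p74} × {58} = {(p73,58), (p74,58)}
  {p74} × {58, 59} = {(p74,58), (p74,59)}
  {p74} × {58, 60} = {(p74,58), (p74,60)}
  {p73, p74, p75} × {58} = {(p73,58), (p74,58), (p75,58)}
  {p74} × {58, 59, 60} = {(p74,58), (p74,59), (p74,60)}
  {p73, p74} × {58, 59} = {(p73,58), (p73,59), (p74,58), (p74,59)}
  {p73, p74} × {58, 60} = {(p73,58), (p73,60), (p74,58), (p74,60)}
  {p73, p74} × {58, 59, 60} = {(p73,58), (p73,59), (p73,60), (p74,58), (p74,59), (p74,60)}
  {p73, p74, p75} × {58, 59} = {(p73,58), (p73,59), (p74,58), (p74,59), (p75,58), (p75,59)}
  {p73, p74, p75} × {58, 60} = {(p73,58), (p73,60), (p74,58), (p74,60), (p75,58), (p75,60)}
  {p73, p74, p75} × {58, 59, 60} = {(p73,58), (p73,59), (p73,60), (p74,58), (p74,59), (p74,60), (p75,58), (p75,59), (p75,60)}
These 13 distinct sets form the basis B.
Close under arbitrary unions to get τ_{X×Y}; counting gives |τ_{X×Y}| = 30.


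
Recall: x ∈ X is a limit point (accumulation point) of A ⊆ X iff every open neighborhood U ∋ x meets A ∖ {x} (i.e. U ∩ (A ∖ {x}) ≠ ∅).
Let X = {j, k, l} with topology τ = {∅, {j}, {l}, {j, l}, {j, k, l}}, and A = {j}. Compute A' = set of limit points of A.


A' = {k}

For each x ∈ X, list the open sets U ∈ τ with x ∈ U, then check whether U ∩ (A ∖ {x}) ≠ ∅ for every such U.
  x = j: open {j} ∋ x has {j} ∩ (A ∖ {j}) = ∅, so x is NOT a limit point.
  x = k: opens ∋ x are {j, k, l}; each meets A ∖ {k}, so x IS a limit point.
  x = l: open {l} ∋ x has {l} ∩ (A ∖ {l}) = ∅, so x is NOT a limit point.
Collecting: A' = {k}.


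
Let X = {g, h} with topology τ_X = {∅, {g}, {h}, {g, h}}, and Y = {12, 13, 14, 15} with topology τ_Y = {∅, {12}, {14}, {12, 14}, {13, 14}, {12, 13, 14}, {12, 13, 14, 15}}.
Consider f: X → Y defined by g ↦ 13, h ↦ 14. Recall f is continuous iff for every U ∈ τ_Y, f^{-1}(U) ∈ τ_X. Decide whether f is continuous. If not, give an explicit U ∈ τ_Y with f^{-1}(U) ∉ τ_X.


f IS continuous.

Compute f^{-1}(U) for each U ∈ τ_Y:
  U = ∅: f^{-1}(U) = ∅ ∈ τ_X ✓.
  U = {12}: f^{-1}(U) = ∅ ∈ τ_X ✓.
  U = {14}: f^{-1}(U) = {h} ∈ τ_X ✓.
  U = {12, 14}: f^{-1}(U) = {h} ∈ τ_X ✓.
  U = {13, 14}: f^{-1}(U) = {g, h} ∈ τ_X ✓.
  U = {12, 13, 14}: f^{-1}(U) = {g, h} ∈ τ_X ✓.
  U = {12, 13, 14, 15}: f^{-1}(U) = {g, h} ∈ τ_X ✓.
Every preimage lies in τ_X, so f IS continuous.


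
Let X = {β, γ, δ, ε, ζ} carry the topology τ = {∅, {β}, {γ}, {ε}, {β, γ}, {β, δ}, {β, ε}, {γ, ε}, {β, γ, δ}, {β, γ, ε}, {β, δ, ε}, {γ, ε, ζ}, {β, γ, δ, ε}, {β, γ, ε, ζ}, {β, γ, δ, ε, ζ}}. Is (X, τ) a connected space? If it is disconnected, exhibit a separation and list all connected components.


(X, τ) is disconnected; components = [{β, δ}, {γ, ε, ζ}].

Find clopen sets (U ∈ τ with X ∖ U ∈ τ):
  U = ∅, X ∖ U = {β, γ, δ, ε, ζ} — both open, so U is clopen.
  U = {β, δ}, X ∖ U = {γ, ε, ζ} — both open, so U is clopen.
  U = {γ, ε, ζ}, X ∖ U = {β, δ} — both open, so U is clopen.
  U = {β, γ, δ, ε, ζ}, X ∖ U = ∅ — both open, so U is clopen.
Nontrivial clopen(s) exist: e.g. {β, δ}. So (X, τ) is disconnected.
Compute connected components by grouping points that agree on all clopens:
  component: {β, δ}
  component: {γ, ε, ζ}


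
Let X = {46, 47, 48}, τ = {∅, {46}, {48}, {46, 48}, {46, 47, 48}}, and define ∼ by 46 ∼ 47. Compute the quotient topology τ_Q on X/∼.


X/∼ = {[46=47], [48]}; |τ_Q| = 3.

Equivalence classes: [46=47], [48].
Quotient map π: X → X/∼ sends 46 ↦ [46=47], 47 ↦ [46=47], 48 ↦ [48].
For each subset V ⊆ X/∼, compute π^{-1}(V) ⊆ X and check whether π^{-1}(V) ∈ τ. V is open in τ_Q iff π^{-1}(V) ∈ τ.
  V = {}: π^{-1}(V) = ∅ ∈ τ ✓.
  V = {[46=47]}: π^{-1}(V) = {46, 47} ∉ τ ✗.
  V = {[48]}: π^{-1}(V) = {48} ∈ τ ✓.
  V = {[46=47], [48]}: π^{-1}(V) = {46, 47, 48} ∈ τ ✓.
Open sets in the quotient: τ_Q = {{}, {[48]}, {[46=47], [48]}} (3 elements).


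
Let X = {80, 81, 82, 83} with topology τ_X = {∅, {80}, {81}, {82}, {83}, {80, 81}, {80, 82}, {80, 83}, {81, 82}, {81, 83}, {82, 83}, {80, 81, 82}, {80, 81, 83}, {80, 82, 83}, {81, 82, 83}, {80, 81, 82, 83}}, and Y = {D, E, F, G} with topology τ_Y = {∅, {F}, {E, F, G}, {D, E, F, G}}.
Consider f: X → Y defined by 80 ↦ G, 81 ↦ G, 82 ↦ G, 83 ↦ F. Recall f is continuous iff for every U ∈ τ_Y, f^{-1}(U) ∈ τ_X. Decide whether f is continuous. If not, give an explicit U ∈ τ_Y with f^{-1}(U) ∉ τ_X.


f IS continuous.

Compute f^{-1}(U) for each U ∈ τ_Y:
  U = ∅: f^{-1}(U) = ∅ ∈ τ_X ✓.
  U = {F}: f^{-1}(U) = {83} ∈ τ_X ✓.
  U = {E, F, G}: f^{-1}(U) = {80, 81, 82, 83} ∈ τ_X ✓.
  U = {D, E, F, G}: f^{-1}(U) = {80, 81, 82, 83} ∈ τ_X ✓.
Every preimage lies in τ_X, so f IS continuous.


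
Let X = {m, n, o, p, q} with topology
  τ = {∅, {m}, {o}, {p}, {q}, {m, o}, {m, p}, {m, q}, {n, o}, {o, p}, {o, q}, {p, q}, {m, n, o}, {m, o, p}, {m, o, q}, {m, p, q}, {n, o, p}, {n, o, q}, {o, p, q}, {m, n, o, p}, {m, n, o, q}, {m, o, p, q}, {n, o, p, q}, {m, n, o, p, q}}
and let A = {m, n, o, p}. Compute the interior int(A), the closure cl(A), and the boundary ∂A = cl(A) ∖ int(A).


int(A) = {m, n, o, p}, cl(A) = {m, n, o, p}, ∂A = ∅.

Closed sets in (X, τ) are complements of opens:
  closed(X, τ) = {∅, {m}, {n}, {p}, {q}, {m, n}, {m, p}, {m, q}, {n, o}, {n, p}, {n, q}, {p, q}, {m, n, o}, {m, n, p}, {m, n, q}, {m, p, q}, {n, o, p}, {n, o, q}, {n, p, q}, {m, n, o, p}, {m, n, o, q}, {m, n, p, q}, {n, o, p, q}, {m, n, o, p, q}}.
int(A) = ⋃ {U ∈ τ : U ⊆ A}. Opens contained in A: ∅, {m}, {o}, {p}, {m, o}, {m, p}, {n, o}, {o, p}, {m, n, o}, {m, o, p}, {n, o, p}, {m, n, o, p}.
Taking the union of these: int(A) = {m, n, o, p}.
cl(A) = ⋂ {C closed : A ⊆ C}. Closed sets containing A: {m, n, o, p}, {m, n, o, p, q}.
Intersecting these: cl(A) = {m, n, o, p}.
∂A = cl(A) ∖ int(A) = {m, n, o, p} ∖ {m, n, o, p} = ∅.


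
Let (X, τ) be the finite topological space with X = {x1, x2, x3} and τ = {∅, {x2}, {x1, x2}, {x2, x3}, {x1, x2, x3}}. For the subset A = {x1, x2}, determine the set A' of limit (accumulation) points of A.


A' = {x1, x3}

For each x ∈ X, list the open sets U ∈ τ with x ∈ U, then check whether U ∩ (A ∖ {x}) ≠ ∅ for every such U.
  x = x1: opens ∋ x are {x1, x2}, {x1, x2, x3}; each meets A ∖ {x1}, so x IS a limit point.
  x = x2: open {x2} ∋ x has {x2} ∩ (A ∖ {x2}) = ∅, so x is NOT a limit point.
  x = x3: opens ∋ x are {x2, x3}, {x1, x2, x3}; each meets A ∖ {x3}, so x IS a limit point.
Collecting: A' = {x1, x3}.


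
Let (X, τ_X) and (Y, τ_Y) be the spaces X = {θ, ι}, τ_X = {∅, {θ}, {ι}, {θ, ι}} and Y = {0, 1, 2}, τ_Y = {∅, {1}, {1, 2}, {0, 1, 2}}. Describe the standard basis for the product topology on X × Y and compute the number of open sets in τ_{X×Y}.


Basis B = {∅ × ∅, {θ} × {1}, {ι} × {1}, {θ} × {1, 2}, {θ, ι} × {1}, {ι} × {1, 2}, {θ} × {0, 1, 2}, {ι} × {0, 1, 2}, {θ, ι} × {1, 2}, {θ, ι} × {0, 1, 2}}; |τ_{X×Y}| = 16.

Enumerate products U × V with U ∈ τ_X, V ∈ τ_Y (deduplicated):
  ∅ × ∅ = {} (∅)
  {θ} × {1} = {(θ,1)}
  {ι} × {1} = {(ι,1)}
  {θ} × {1, 2} = {(θ,1), (θ,2)}
  {θ, ι} × {1} = {(θ,1), (ι,1)}
  {ι} × {1, 2} = {(ι,1), (ι,2)}
  {θ} × {0, 1, 2} = {(θ,0), (θ,1), (θ,2)}
  {ι} × {0, 1, 2} = {(ι,0), (ι,1), (ι,2)}
  {θ, ι} × {1, 2} = {(θ,1), (θ,2), (ι,1), (ι,2)}
  {θ, ι} × {0, 1, 2} = {(θ,0), (θ,1), (θ,2), (ι,0), (ι,1), (ι,2)}
These 10 distinct sets form the basis B.
Close under arbitrary unions to get τ_{X×Y}; counting gives |τ_{X×Y}| = 16.


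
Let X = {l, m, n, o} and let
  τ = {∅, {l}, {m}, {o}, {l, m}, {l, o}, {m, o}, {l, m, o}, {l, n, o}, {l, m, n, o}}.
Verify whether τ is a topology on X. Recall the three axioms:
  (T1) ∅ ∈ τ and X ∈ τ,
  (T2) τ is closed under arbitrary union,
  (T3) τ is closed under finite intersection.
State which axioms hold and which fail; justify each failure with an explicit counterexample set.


τ IS a topology on X.

Axiom (T1): ∅ ∈ τ? Yes; X ∈ τ? Yes.
Axiom (T2/T3): check pairwise unions and intersections of members of τ.
All pairwise intersections and unions checked — each lies in τ. Therefore τ satisfies (T1), (T2), (T3): it IS a topology on X.


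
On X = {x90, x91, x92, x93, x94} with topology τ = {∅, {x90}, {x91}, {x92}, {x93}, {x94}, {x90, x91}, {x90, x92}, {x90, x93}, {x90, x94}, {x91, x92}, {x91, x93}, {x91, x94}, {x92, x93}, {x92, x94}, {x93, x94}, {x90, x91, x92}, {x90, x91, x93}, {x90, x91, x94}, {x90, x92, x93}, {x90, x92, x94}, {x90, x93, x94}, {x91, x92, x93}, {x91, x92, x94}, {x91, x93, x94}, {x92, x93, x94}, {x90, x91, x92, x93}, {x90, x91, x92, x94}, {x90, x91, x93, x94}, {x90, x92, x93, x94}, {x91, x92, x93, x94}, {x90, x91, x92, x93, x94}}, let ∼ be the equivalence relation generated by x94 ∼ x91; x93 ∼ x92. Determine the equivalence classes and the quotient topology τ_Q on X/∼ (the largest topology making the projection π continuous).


X/∼ = {[x90], [x91=x94], [x92=x93]}; |τ_Q| = 8.

Equivalence classes: [x90], [x91=x94], [x92=x93].
Quotient map π: X → X/∼ sends x90 ↦ [x90], x91 ↦ [x91=x94], x92 ↦ [x92=x93], x93 ↦ [x92=x93], x94 ↦ [x91=x94].
For each subset V ⊆ X/∼, compute π^{-1}(V) ⊆ X and check whether π^{-1}(V) ∈ τ. V is open in τ_Q iff π^{-1}(V) ∈ τ.
  V = {}: π^{-1}(V) = ∅ ∈ τ ✓.
  V = {[x90]}: π^{-1}(V) = {x90} ∈ τ ✓.
  V = {[x91=x94]}: π^{-1}(V) = {x91, x94} ∈ τ ✓.
  V = {[x90], [x91=x94]}: π^{-1}(V) = {x90, x91, x94} ∈ τ ✓.
  V = {[x92=x93]}: π^{-1}(V) = {x92, x93} ∈ τ ✓.
  V = {[x90], [x92=x93]}: π^{-1}(V) = {x90, x92, x93} ∈ τ ✓.
  V = {[x91=x94], [x92=x93]}: π^{-1}(V) = {x91, x92, x93, x94} ∈ τ ✓.
  V = {[x90], [x91=x94], [x92=x93]}: π^{-1}(V) = {x90, x91, x92, x93, x94} ∈ τ ✓.
Open sets in the quotient: τ_Q = {{}, {[x90]}, {[x91=x94]}, {[x90], [x91=x94]}, {[x92=x93]}, {[x90], [x92=x93]}, {[x91=x94], [x92=x93]}, {[x90], [x91=x94], [x92=x93]}} (8 elements).


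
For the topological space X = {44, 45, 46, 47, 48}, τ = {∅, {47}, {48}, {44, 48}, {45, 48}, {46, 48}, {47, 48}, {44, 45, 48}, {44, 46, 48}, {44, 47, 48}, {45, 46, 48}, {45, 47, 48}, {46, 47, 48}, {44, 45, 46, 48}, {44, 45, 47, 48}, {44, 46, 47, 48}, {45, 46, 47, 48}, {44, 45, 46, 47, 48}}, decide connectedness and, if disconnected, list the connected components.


(X, τ) is disconnected; components = [{47}, {44, 45, 46, 48}].

Find clopen sets (U ∈ τ with X ∖ U ∈ τ):
  U = ∅, X ∖ U = {44, 45, 46, 47, 48} — both open, so U is clopen.
  U = {47}, X ∖ U = {44, 45, 46, 48} — both open, so U is clopen.
  U = {44, 45, 46, 48}, X ∖ U = {47} — both open, so U is clopen.
  U = {44, 45, 46, 47, 48}, X ∖ U = ∅ — both open, so U is clopen.
Nontrivial clopen(s) exist: e.g. {47}. So (X, τ) is disconnected.
Compute connected components by grouping points that agree on all clopens:
  component: {47}
  component: {44, 45, 46, 48}
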